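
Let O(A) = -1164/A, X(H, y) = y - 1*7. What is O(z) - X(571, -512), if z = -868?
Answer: 112914/217 ≈ 520.34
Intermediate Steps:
X(H, y) = -7 + y (X(H, y) = y - 7 = -7 + y)
O(z) - X(571, -512) = -1164/(-868) - (-7 - 512) = -1164*(-1/868) - 1*(-519) = 291/217 + 519 = 112914/217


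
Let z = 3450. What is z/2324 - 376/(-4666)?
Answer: 4242881/2710946 ≈ 1.5651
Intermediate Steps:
z/2324 - 376/(-4666) = 3450/2324 - 376/(-4666) = 3450*(1/2324) - 376*(-1/4666) = 1725/1162 + 188/2333 = 4242881/2710946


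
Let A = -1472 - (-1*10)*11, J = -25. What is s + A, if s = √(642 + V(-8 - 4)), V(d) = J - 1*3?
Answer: -1362 + √614 ≈ -1337.2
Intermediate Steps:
V(d) = -28 (V(d) = -25 - 1*3 = -25 - 3 = -28)
A = -1362 (A = -1472 - (-10)*11 = -1472 - 1*(-110) = -1472 + 110 = -1362)
s = √614 (s = √(642 - 28) = √614 ≈ 24.779)
s + A = √614 - 1362 = -1362 + √614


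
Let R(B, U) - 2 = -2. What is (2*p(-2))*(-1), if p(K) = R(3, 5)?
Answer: 0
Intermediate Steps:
R(B, U) = 0 (R(B, U) = 2 - 2 = 0)
p(K) = 0
(2*p(-2))*(-1) = (2*0)*(-1) = 0*(-1) = 0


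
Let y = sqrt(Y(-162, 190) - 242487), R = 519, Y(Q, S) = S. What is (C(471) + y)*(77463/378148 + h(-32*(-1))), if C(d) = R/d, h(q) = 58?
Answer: 3807738131/59369236 + 22010047*I*sqrt(242297)/378148 ≈ 64.137 + 28651.0*I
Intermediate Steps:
C(d) = 519/d
y = I*sqrt(242297) (y = sqrt(190 - 242487) = sqrt(-242297) = I*sqrt(242297) ≈ 492.24*I)
(C(471) + y)*(77463/378148 + h(-32*(-1))) = (519/471 + I*sqrt(242297))*(77463/378148 + 58) = (519*(1/471) + I*sqrt(242297))*(77463*(1/378148) + 58) = (173/157 + I*sqrt(242297))*(77463/378148 + 58) = (173/157 + I*sqrt(242297))*(22010047/378148) = 3807738131/59369236 + 22010047*I*sqrt(242297)/378148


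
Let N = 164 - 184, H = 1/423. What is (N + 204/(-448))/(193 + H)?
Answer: -969093/9143680 ≈ -0.10599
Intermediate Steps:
H = 1/423 ≈ 0.0023641
N = -20
(N + 204/(-448))/(193 + H) = (-20 + 204/(-448))/(193 + 1/423) = (-20 + 204*(-1/448))/(81640/423) = (-20 - 51/112)*(423/81640) = -2291/112*423/81640 = -969093/9143680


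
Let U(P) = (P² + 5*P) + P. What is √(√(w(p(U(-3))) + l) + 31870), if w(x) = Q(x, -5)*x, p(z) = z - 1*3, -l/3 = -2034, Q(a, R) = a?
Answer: √(31870 + 3*√694) ≈ 178.74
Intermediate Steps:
U(P) = P² + 6*P
l = 6102 (l = -3*(-2034) = 6102)
p(z) = -3 + z (p(z) = z - 3 = -3 + z)
w(x) = x² (w(x) = x*x = x²)
√(√(w(p(U(-3))) + l) + 31870) = √(√((-3 - 3*(6 - 3))² + 6102) + 31870) = √(√((-3 - 3*3)² + 6102) + 31870) = √(√((-3 - 9)² + 6102) + 31870) = √(√((-12)² + 6102) + 31870) = √(√(144 + 6102) + 31870) = √(√6246 + 31870) = √(3*√694 + 31870) = √(31870 + 3*√694)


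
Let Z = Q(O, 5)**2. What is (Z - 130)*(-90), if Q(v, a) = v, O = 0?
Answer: 11700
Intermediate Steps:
Z = 0 (Z = 0**2 = 0)
(Z - 130)*(-90) = (0 - 130)*(-90) = -130*(-90) = 11700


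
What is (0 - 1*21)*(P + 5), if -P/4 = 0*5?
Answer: -105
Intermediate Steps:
P = 0 (P = -0*5 = -4*0 = 0)
(0 - 1*21)*(P + 5) = (0 - 1*21)*(0 + 5) = (0 - 21)*5 = -21*5 = -105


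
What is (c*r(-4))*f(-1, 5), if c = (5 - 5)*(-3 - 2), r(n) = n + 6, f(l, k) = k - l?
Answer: 0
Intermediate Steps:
r(n) = 6 + n
c = 0 (c = 0*(-5) = 0)
(c*r(-4))*f(-1, 5) = (0*(6 - 4))*(5 - 1*(-1)) = (0*2)*(5 + 1) = 0*6 = 0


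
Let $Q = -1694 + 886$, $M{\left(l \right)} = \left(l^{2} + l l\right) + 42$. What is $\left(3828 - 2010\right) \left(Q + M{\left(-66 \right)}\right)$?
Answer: $14445828$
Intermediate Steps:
$M{\left(l \right)} = 42 + 2 l^{2}$ ($M{\left(l \right)} = \left(l^{2} + l^{2}\right) + 42 = 2 l^{2} + 42 = 42 + 2 l^{2}$)
$Q = -808$
$\left(3828 - 2010\right) \left(Q + M{\left(-66 \right)}\right) = \left(3828 - 2010\right) \left(-808 + \left(42 + 2 \left(-66\right)^{2}\right)\right) = 1818 \left(-808 + \left(42 + 2 \cdot 4356\right)\right) = 1818 \left(-808 + \left(42 + 8712\right)\right) = 1818 \left(-808 + 8754\right) = 1818 \cdot 7946 = 14445828$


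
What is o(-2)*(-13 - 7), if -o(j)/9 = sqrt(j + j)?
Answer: 360*I ≈ 360.0*I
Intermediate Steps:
o(j) = -9*sqrt(2)*sqrt(j) (o(j) = -9*sqrt(j + j) = -9*sqrt(2)*sqrt(j))
o(-2)*(-13 - 7) = (-9*sqrt(2)*sqrt(-2))*(-13 - 7) = -9*sqrt(2)*I*sqrt(2)*(-20) = -18*I*(-20) = 360*I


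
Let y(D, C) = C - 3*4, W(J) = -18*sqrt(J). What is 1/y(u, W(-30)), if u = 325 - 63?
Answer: I/(6*(-2*I + 3*sqrt(30))) ≈ -0.0012165 + 0.0099949*I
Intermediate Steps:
u = 262
y(D, C) = -12 + C (y(D, C) = C - 12 = -12 + C)
1/y(u, W(-30)) = 1/(-12 - 18*I*sqrt(30))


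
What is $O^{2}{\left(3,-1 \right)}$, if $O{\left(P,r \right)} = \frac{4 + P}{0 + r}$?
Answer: $49$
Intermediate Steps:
$O{\left(P,r \right)} = \frac{4 + P}{r}$
$O^{2}{\left(3,-1 \right)} = \left(\frac{4 + 3}{-1}\right)^{2} = \left(\left(-1\right) 7\right)^{2} = \left(-7\right)^{2} = 49$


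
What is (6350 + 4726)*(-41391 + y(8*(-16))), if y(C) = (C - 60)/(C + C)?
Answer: -7335017313/16 ≈ -4.5844e+8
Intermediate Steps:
y(C) = (-60 + C)/(2*C) (y(C) = (-60 + C)/((2*C)) = (-60 + C)*(1/(2*C)) = (-60 + C)/(2*C))
(6350 + 4726)*(-41391 + y(8*(-16))) = (6350 + 4726)*(-41391 + (-60 + 8*(-16))/(2*((8*(-16))))) = 11076*(-41391 + (1/2)*(-60 - 128)/(-128)) = 11076*(-41391 + (1/2)*(-1/128)*(-188)) = 11076*(-41391 + 47/64) = 11076*(-2648977/64) = -7335017313/16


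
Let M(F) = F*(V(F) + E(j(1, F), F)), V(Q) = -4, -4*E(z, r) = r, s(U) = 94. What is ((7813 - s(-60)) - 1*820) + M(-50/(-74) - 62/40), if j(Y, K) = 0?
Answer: 15118811471/2190400 ≈ 6902.3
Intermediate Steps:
E(z, r) = -r/4
M(F) = F*(-4 - F/4)
((7813 - s(-60)) - 1*820) + M(-50/(-74) - 62/40) = ((7813 - 1*94) - 1*820) - (-50/(-74) - 62/40)*(16 + (-50/(-74) - 62/40))/4 = ((7813 - 94) - 820) - (-50*(-1/74) - 62*1/40)*(16 + (-50*(-1/74) - 62*1/40))/4 = (7719 - 820) - (25/37 - 31/20)*(16 + (25/37 - 31/20))/4 = 6899 - ¼*(-647/740)*(16 - 647/740) = 6899 - ¼*(-647/740)*11193/740 = 6899 + 7241871/2190400 = 15118811471/2190400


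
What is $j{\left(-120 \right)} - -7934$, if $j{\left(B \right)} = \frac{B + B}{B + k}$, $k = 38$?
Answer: $\frac{325414}{41} \approx 7936.9$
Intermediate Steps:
$j{\left(B \right)} = \frac{2 B}{38 + B}$ ($j{\left(B \right)} = \frac{B + B}{B + 38} = \frac{2 B}{38 + B}$)
$j{\left(-120 \right)} - -7934 = 2 \left(-120\right) \frac{1}{38 - 120} - -7934 = 2 \left(-120\right) \frac{1}{-82} + 7934 = 2 \left(-120\right) \left(- \frac{1}{82}\right) + 7934 = \frac{120}{41} + 7934 = \frac{325414}{41}$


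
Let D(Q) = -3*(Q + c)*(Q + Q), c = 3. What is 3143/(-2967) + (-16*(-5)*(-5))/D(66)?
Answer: -306857/293733 ≈ -1.0447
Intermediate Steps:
D(Q) = -6*Q*(3 + Q) (D(Q) = -3*(Q + 3)*(Q + Q) = -3*(3 + Q)*2*Q = -6*Q*(3 + Q))
3143/(-2967) + (-16*(-5)*(-5))/D(66) = 3143/(-2967) + (-16*(-5)*(-5))/((-6*66*(3 + 66))) = 3143*(-1/2967) + (80*(-5))/((-6*66*69)) = -3143/2967 - 400/(-27324) = -3143/2967 - 400*(-1/27324) = -3143/2967 + 100/6831 = -306857/293733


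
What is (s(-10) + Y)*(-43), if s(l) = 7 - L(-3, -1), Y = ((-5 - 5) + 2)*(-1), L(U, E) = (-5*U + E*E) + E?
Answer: 0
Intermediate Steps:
L(U, E) = E + E**2 - 5*U (L(U, E) = (-5*U + E**2) + E = (E**2 - 5*U) + E = E + E**2 - 5*U)
Y = 8 (Y = (-10 + 2)*(-1) = -8*(-1) = 8)
s(l) = -8 (s(l) = 7 - (-1 + (-1)**2 - 5*(-3)) = 7 - (-1 + 1 + 15) = 7 - 1*15 = 7 - 15 = -8)
(s(-10) + Y)*(-43) = (-8 + 8)*(-43) = 0*(-43) = 0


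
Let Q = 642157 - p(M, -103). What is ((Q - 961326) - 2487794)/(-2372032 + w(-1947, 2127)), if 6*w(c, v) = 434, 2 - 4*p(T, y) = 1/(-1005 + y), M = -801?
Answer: 37321386699/31537575728 ≈ 1.1834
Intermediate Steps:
p(T, y) = ½ - 1/(4*(-1005 + y))
w(c, v) = 217/3 (w(c, v) = (⅙)*434 = 217/3)
Q = 2846037607/4432 (Q = 642157 - (-2011 + 2*(-103))/(4*(-1005 - 103)) = 642157 - (-2011 - 206)/(4*(-1108)) = 642157 - (-1)*(-2217)/(4*1108) = 642157 - 1*2217/4432 = 642157 - 2217/4432 = 2846037607/4432 ≈ 6.4216e+5)
((Q - 961326) - 2487794)/(-2372032 + w(-1947, 2127)) = ((2846037607/4432 - 961326) - 2487794)/(-2372032 + 217/3) = (-1414559225/4432 - 2487794)/(-7115879/3) = -12440462233/4432*(-3/7115879) = 37321386699/31537575728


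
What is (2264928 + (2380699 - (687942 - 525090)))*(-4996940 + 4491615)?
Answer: -2265258276875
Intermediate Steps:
(2264928 + (2380699 - (687942 - 525090)))*(-4996940 + 4491615) = (2264928 + (2380699 - 1*162852))*(-505325) = (2264928 + (2380699 - 162852))*(-505325) = (2264928 + 2217847)*(-505325) = 4482775*(-505325) = -2265258276875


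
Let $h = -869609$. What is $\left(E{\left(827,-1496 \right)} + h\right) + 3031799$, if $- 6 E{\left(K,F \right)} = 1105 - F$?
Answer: $\frac{4323513}{2} \approx 2.1618 \cdot 10^{6}$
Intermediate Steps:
$E{\left(K,F \right)} = - \frac{1105}{6} + \frac{F}{6}$ ($E{\left(K,F \right)} = - \frac{1105 - F}{6} = - \frac{1105}{6} + \frac{F}{6}$)
$\left(E{\left(827,-1496 \right)} + h\right) + 3031799 = \left(\left(- \frac{1105}{6} + \frac{1}{6} \left(-1496\right)\right) - 869609\right) + 3031799 = \left(\left(- \frac{1105}{6} - \frac{748}{3}\right) - 869609\right) + 3031799 = \left(- \frac{867}{2} - 869609\right) + 3031799 = - \frac{1740085}{2} + 3031799 = \frac{4323513}{2}$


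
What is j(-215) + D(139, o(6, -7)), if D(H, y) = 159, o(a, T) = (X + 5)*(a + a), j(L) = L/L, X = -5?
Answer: 160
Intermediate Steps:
j(L) = 1
o(a, T) = 0 (o(a, T) = (-5 + 5)*(a + a) = 0*(2*a) = 0)
j(-215) + D(139, o(6, -7)) = 1 + 159 = 160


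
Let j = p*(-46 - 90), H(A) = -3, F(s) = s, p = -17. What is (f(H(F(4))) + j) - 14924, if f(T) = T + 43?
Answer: -12572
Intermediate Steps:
f(T) = 43 + T
j = 2312 (j = -17*(-46 - 90) = -17*(-136) = 2312)
(f(H(F(4))) + j) - 14924 = ((43 - 3) + 2312) - 14924 = (40 + 2312) - 14924 = 2352 - 14924 = -12572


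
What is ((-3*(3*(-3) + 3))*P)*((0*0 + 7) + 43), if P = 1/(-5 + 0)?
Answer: -180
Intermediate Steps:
P = -1/5 (P = 1/(-5) = -1/5 ≈ -0.20000)
((-3*(3*(-3) + 3))*P)*((0*0 + 7) + 43) = (-3*(3*(-3) + 3)*(-1/5))*((0*0 + 7) + 43) = (-3*(-9 + 3)*(-1/5))*((0 + 7) + 43) = (-3*(-6)*(-1/5))*(7 + 43) = (18*(-1/5))*50 = -18/5*50 = -180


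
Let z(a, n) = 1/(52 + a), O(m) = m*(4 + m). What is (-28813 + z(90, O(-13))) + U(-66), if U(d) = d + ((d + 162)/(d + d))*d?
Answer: -4094001/142 ≈ -28831.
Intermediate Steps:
U(d) = 81 + 3*d/2 (U(d) = d + ((162 + d)/((2*d)))*d = d + ((162 + d)*(1/(2*d)))*d = d + ((162 + d)/(2*d))*d = d + (81 + d/2) = 81 + 3*d/2)
(-28813 + z(90, O(-13))) + U(-66) = (-28813 + 1/(52 + 90)) + (81 + (3/2)*(-66)) = (-28813 + 1/142) + (81 - 99) = (-28813 + 1/142) - 18 = -4091445/142 - 18 = -4094001/142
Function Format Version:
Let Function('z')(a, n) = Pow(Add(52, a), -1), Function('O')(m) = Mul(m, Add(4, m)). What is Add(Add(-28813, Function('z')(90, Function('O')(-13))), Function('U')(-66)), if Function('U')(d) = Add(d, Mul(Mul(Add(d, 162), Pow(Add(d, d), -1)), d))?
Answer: Rational(-4094001, 142) ≈ -28831.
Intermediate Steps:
Function('U')(d) = Add(81, Mul(Rational(3, 2), d)) (Function('U')(d) = Add(d, Mul(Mul(Add(162, d), Pow(Mul(2, d), -1)), d)) = Add(d, Mul(Mul(Add(162, d), Mul(Rational(1, 2), Pow(d, -1))), d)) = Add(d, Mul(Mul(Rational(1, 2), Pow(d, -1), Add(162, d)), d)) = Add(d, Add(81, Mul(Rational(1, 2), d))) = Add(81, Mul(Rational(3, 2), d)))
Add(Add(-28813, Function('z')(90, Function('O')(-13))), Function('U')(-66)) = Add(Add(-28813, Pow(Add(52, 90), -1)), Add(81, Mul(Rational(3, 2), -66))) = Add(Add(-28813, Pow(142, -1)), Add(81, -99)) = Add(Add(-28813, Rational(1, 142)), -18) = Add(Rational(-4091445, 142), -18) = Rational(-4094001, 142)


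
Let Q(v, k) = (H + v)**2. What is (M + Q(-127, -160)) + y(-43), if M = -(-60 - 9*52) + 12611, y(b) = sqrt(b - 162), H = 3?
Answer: 28515 + I*sqrt(205) ≈ 28515.0 + 14.318*I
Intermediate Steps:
y(b) = sqrt(-162 + b)
Q(v, k) = (3 + v)**2
M = 13139 (M = -(-60 - 468) + 12611 = -1*(-528) + 12611 = 528 + 12611 = 13139)
(M + Q(-127, -160)) + y(-43) = (13139 + (3 - 127)**2) + sqrt(-162 - 43) = (13139 + (-124)**2) + sqrt(-205) = (13139 + 15376) + I*sqrt(205) = 28515 + I*sqrt(205)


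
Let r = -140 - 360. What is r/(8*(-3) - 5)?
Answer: 500/29 ≈ 17.241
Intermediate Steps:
r = -500
r/(8*(-3) - 5) = -500/(8*(-3) - 5) = -500/(-24 - 5) = -500/(-29) = -500*(-1/29) = 500/29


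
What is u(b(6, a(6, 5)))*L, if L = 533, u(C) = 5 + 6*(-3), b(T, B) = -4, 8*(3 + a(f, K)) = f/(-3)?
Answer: -6929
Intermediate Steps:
a(f, K) = -3 - f/24 (a(f, K) = -3 + (f/(-3))/8 = -3 + (f*(-⅓))/8 = -3 + (-f/3)/8 = -3 - f/24)
u(C) = -13 (u(C) = 5 - 18 = -13)
u(b(6, a(6, 5)))*L = -13*533 = -6929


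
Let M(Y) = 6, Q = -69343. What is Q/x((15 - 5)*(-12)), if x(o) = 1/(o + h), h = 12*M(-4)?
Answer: 3328464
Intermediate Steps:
h = 72 (h = 12*6 = 72)
x(o) = 1/(72 + o) (x(o) = 1/(o + 72) = 1/(72 + o))
Q/x((15 - 5)*(-12)) = -69343/(1/(72 + (15 - 5)*(-12))) = -69343/(1/(72 + 10*(-12))) = -69343/(1/(72 - 120)) = -69343/(1/(-48)) = -69343/(-1/48) = -69343*(-48) = 3328464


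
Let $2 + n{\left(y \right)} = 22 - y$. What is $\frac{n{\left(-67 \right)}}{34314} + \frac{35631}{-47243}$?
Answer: $- \frac{58025333}{77195062} \approx -0.75167$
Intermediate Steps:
$n{\left(y \right)} = 20 - y$ ($n{\left(y \right)} = -2 - \left(-22 + y\right) = 20 - y$)
$\frac{n{\left(-67 \right)}}{34314} + \frac{35631}{-47243} = \frac{20 - -67}{34314} + \frac{35631}{-47243} = \left(20 + 67\right) \frac{1}{34314} + 35631 \left(- \frac{1}{47243}\right) = 87 \cdot \frac{1}{34314} - \frac{35631}{47243} = \frac{29}{11438} - \frac{35631}{47243} = - \frac{58025333}{77195062}$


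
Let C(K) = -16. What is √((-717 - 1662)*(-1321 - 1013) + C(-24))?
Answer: √5552570 ≈ 2356.4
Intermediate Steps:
√((-717 - 1662)*(-1321 - 1013) + C(-24)) = √((-717 - 1662)*(-1321 - 1013) - 16) = √(-2379*(-2334) - 16) = √(5552586 - 16) = √5552570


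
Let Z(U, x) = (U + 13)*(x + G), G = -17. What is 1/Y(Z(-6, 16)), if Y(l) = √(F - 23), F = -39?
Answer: -I*√62/62 ≈ -0.127*I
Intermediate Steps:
Z(U, x) = (-17 + x)*(13 + U) (Z(U, x) = (U + 13)*(x - 17) = (13 + U)*(-17 + x) = (-17 + x)*(13 + U))
Y(l) = I*√62 (Y(l) = √(-39 - 23) = √(-62) = I*√62)
1/Y(Z(-6, 16)) = 1/(I*√62) = -I*√62/62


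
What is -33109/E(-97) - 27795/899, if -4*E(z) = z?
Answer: -121756079/87203 ≈ -1396.2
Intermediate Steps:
E(z) = -z/4
-33109/E(-97) - 27795/899 = -33109/((-¼*(-97))) - 27795/899 = -33109/97/4 - 27795*1/899 = -33109*4/97 - 27795/899 = -132436/97 - 27795/899 = -121756079/87203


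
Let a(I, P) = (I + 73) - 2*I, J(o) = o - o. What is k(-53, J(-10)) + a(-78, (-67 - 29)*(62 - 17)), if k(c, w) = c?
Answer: 98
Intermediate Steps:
J(o) = 0
a(I, P) = 73 - I (a(I, P) = (73 + I) - 2*I = 73 - I)
k(-53, J(-10)) + a(-78, (-67 - 29)*(62 - 17)) = -53 + (73 - 1*(-78)) = -53 + (73 + 78) = -53 + 151 = 98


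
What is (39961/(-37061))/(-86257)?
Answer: 39961/3196770677 ≈ 1.2500e-5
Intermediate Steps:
(39961/(-37061))/(-86257) = (39961*(-1/37061))*(-1/86257) = -39961/37061*(-1/86257) = 39961/3196770677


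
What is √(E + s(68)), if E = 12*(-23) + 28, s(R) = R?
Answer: 6*I*√5 ≈ 13.416*I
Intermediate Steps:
E = -248 (E = -276 + 28 = -248)
√(E + s(68)) = √(-248 + 68) = √(-180) = 6*I*√5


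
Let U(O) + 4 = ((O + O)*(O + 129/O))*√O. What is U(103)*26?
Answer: -104 + 558376*√103 ≈ 5.6668e+6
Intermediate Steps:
U(O) = -4 + 2*O^(3/2)*(O + 129/O) (U(O) = -4 + ((O + O)*(O + 129/O))*√O = -4 + ((2*O)*(O + 129/O))*√O = -4 + (2*O*(O + 129/O))*√O = -4 + 2*O^(3/2)*(O + 129/O))
U(103)*26 = (-4 + 2*103^(5/2) + 258*√103)*26 = (-4 + 2*(10609*√103) + 258*√103)*26 = (-4 + 21218*√103 + 258*√103)*26 = (-4 + 21476*√103)*26 = -104 + 558376*√103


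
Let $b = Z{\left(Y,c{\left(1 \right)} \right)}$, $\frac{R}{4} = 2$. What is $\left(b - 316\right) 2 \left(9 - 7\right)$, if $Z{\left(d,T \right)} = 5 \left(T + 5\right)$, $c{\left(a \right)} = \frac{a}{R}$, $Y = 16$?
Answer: $- \frac{2323}{2} \approx -1161.5$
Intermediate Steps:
$R = 8$ ($R = 4 \cdot 2 = 8$)
$c{\left(a \right)} = \frac{a}{8}$
$Z{\left(d,T \right)} = 25 + 5 T$ ($Z{\left(d,T \right)} = 5 \left(5 + T\right) = 25 + 5 T$)
$b = \frac{205}{8}$ ($b = 25 + 5 \cdot \frac{1}{8} \cdot 1 = 25 + 5 \cdot \frac{1}{8} = 25 + \frac{5}{8} = \frac{205}{8} \approx 25.625$)
$\left(b - 316\right) 2 \left(9 - 7\right) = \left(\frac{205}{8} - 316\right) 2 \left(9 - 7\right) = \left(\frac{205}{8} - 316\right) 2 \cdot 2 = \left(- \frac{2323}{8}\right) 4 = - \frac{2323}{2}$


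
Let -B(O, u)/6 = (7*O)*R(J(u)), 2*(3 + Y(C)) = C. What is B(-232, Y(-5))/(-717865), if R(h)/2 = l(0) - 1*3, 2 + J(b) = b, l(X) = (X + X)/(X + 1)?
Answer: 58464/717865 ≈ 0.081442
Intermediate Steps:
l(X) = 2*X/(1 + X) (l(X) = (2*X)/(1 + X) = 2*X/(1 + X))
J(b) = -2 + b
R(h) = -6 (R(h) = 2*(2*0/(1 + 0) - 1*3) = 2*(2*0/1 - 3) = 2*(2*0*1 - 3) = 2*(0 - 3) = 2*(-3) = -6)
Y(C) = -3 + C/2
B(O, u) = 252*O (B(O, u) = -6*7*O*(-6) = -(-252)*O = 252*O)
B(-232, Y(-5))/(-717865) = (252*(-232))/(-717865) = -58464*(-1/717865) = 58464/717865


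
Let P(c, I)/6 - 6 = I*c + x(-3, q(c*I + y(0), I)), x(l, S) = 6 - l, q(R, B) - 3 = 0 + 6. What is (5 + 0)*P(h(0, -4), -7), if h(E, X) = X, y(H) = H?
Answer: 1290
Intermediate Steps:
q(R, B) = 9 (q(R, B) = 3 + (0 + 6) = 3 + 6 = 9)
P(c, I) = 90 + 6*I*c (P(c, I) = 36 + 6*(I*c + (6 - 1*(-3))) = 36 + 6*(I*c + (6 + 3)) = 36 + 6*(I*c + 9) = 36 + 6*(9 + I*c) = 36 + (54 + 6*I*c) = 90 + 6*I*c)
(5 + 0)*P(h(0, -4), -7) = (5 + 0)*(90 + 6*(-7)*(-4)) = 5*(90 + 168) = 5*258 = 1290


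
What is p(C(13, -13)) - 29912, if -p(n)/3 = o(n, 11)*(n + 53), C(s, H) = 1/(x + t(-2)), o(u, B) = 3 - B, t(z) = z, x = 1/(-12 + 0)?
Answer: -716288/25 ≈ -28652.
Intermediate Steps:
x = -1/12 (x = 1/(-12) = -1/12 ≈ -0.083333)
C(s, H) = -12/25 (C(s, H) = 1/(-1/12 - 2) = 1/(-25/12) = -12/25)
p(n) = 1272 + 24*n (p(n) = -3*(3 - 1*11)*(n + 53) = -3*(3 - 11)*(53 + n) = -(-24)*(53 + n) = -3*(-424 - 8*n) = 1272 + 24*n)
p(C(13, -13)) - 29912 = (1272 + 24*(-12/25)) - 29912 = (1272 - 288/25) - 29912 = 31512/25 - 29912 = -716288/25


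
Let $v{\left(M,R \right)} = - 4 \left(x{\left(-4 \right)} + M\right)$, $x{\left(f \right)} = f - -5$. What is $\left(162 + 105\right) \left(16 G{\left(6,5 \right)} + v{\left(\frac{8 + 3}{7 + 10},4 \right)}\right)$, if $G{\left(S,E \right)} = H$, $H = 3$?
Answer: $\frac{187968}{17} \approx 11057.0$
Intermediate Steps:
$x{\left(f \right)} = 5 + f$ ($x{\left(f \right)} = f + 5 = 5 + f$)
$G{\left(S,E \right)} = 3$
$v{\left(M,R \right)} = -4 - 4 M$ ($v{\left(M,R \right)} = - 4 \left(\left(5 - 4\right) + M\right) = - 4 \left(1 + M\right) = -4 - 4 M$)
$\left(162 + 105\right) \left(16 G{\left(6,5 \right)} + v{\left(\frac{8 + 3}{7 + 10},4 \right)}\right) = \left(162 + 105\right) \left(16 \cdot 3 - \left(4 + 4 \frac{8 + 3}{7 + 10}\right)\right) = 267 \left(48 - \left(4 + 4 \cdot \frac{11}{17}\right)\right) = 267 \left(48 - \left(4 + 4 \cdot 11 \cdot \frac{1}{17}\right)\right) = 267 \left(48 - \frac{112}{17}\right) = 267 \cdot \frac{704}{17} = \frac{187968}{17}$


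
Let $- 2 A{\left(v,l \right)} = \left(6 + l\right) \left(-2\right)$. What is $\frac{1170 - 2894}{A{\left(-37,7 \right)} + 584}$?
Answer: $- \frac{1724}{597} \approx -2.8878$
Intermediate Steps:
$A{\left(v,l \right)} = 6 + l$ ($A{\left(v,l \right)} = - \frac{\left(6 + l\right) \left(-2\right)}{2} = - \frac{-12 - 2 l}{2} = 6 + l$)
$\frac{1170 - 2894}{A{\left(-37,7 \right)} + 584} = \frac{1170 - 2894}{\left(6 + 7\right) + 584} = - \frac{1724}{13 + 584} = - \frac{1724}{597}$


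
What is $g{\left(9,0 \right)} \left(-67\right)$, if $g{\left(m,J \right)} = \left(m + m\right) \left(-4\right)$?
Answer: $4824$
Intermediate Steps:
$g{\left(m,J \right)} = - 8 m$ ($g{\left(m,J \right)} = 2 m \left(-4\right) = - 8 m$)
$g{\left(9,0 \right)} \left(-67\right) = \left(-8\right) 9 \left(-67\right) = \left(-72\right) \left(-67\right) = 4824$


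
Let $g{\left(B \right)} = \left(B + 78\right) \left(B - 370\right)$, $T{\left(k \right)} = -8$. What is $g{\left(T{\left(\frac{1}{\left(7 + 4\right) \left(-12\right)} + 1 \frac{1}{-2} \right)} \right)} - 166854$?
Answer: $-193314$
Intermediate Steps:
$g{\left(B \right)} = \left(-370 + B\right) \left(78 + B\right)$ ($g{\left(B \right)} = \left(78 + B\right) \left(-370 + B\right) = \left(-370 + B\right) \left(78 + B\right)$)
$g{\left(T{\left(\frac{1}{\left(7 + 4\right) \left(-12\right)} + 1 \frac{1}{-2} \right)} \right)} - 166854 = \left(-28860 + \left(-8\right)^{2} - -2336\right) - 166854 = \left(-28860 + 64 + 2336\right) - 166854 = -26460 - 166854 = -193314$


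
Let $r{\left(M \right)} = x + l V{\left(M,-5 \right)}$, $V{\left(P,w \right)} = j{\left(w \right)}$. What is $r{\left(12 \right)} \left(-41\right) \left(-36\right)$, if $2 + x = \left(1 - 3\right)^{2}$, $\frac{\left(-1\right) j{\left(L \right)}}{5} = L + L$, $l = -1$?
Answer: $-70848$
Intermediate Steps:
$j{\left(L \right)} = - 10 L$ ($j{\left(L \right)} = - 5 \left(L + L\right) = - 5 \cdot 2 L = - 10 L$)
$x = 2$ ($x = -2 + \left(1 - 3\right)^{2} = -2 + \left(-2\right)^{2} = -2 + 4 = 2$)
$V{\left(P,w \right)} = - 10 w$
$r{\left(M \right)} = -48$ ($r{\left(M \right)} = 2 - \left(-10\right) \left(-5\right) = 2 - 50 = -48$)
$r{\left(12 \right)} \left(-41\right) \left(-36\right) = \left(-48\right) \left(-41\right) \left(-36\right) = 1968 \left(-36\right) = -70848$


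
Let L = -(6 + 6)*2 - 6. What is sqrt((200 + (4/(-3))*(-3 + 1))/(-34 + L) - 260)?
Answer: I*sqrt(9474)/6 ≈ 16.222*I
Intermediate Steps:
L = -30 (L = -12*2 - 6 = -1*24 - 6 = -24 - 6 = -30)
sqrt((200 + (4/(-3))*(-3 + 1))/(-34 + L) - 260) = sqrt((200 + (4/(-3))*(-3 + 1))/(-34 - 30) - 260) = sqrt((200 + (4*(-1/3))*(-2))/(-64) - 260) = sqrt((200 - 4/3*(-2))*(-1/64) - 260) = sqrt((200 + 8/3)*(-1/64) - 260) = sqrt((608/3)*(-1/64) - 260) = sqrt(-19/6 - 260) = sqrt(-1579/6) = I*sqrt(9474)/6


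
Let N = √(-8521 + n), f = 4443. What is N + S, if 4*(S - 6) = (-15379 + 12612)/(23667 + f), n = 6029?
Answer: 671873/112440 + 2*I*√623 ≈ 5.9754 + 49.92*I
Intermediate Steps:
S = 671873/112440 (S = 6 + ((-15379 + 12612)/(23667 + 4443))/4 = 6 + (-2767/28110)/4 = 6 + (-2767*1/28110)/4 = 6 + (¼)*(-2767/28110) = 6 - 2767/112440 = 671873/112440 ≈ 5.9754)
N = 2*I*√623 (N = √(-8521 + 6029) = √(-2492) = 2*I*√623 ≈ 49.92*I)
N + S = 2*I*√623 + 671873/112440 = 671873/112440 + 2*I*√623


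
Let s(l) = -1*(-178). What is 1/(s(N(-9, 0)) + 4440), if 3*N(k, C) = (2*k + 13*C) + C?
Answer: 1/4618 ≈ 0.00021654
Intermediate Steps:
N(k, C) = 2*k/3 + 14*C/3 (N(k, C) = ((2*k + 13*C) + C)/3 = (2*k + 14*C)/3 = 2*k/3 + 14*C/3)
s(l) = 178
1/(s(N(-9, 0)) + 4440) = 1/(178 + 4440) = 1/4618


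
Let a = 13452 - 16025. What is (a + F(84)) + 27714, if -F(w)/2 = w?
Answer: 24973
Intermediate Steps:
a = -2573
F(w) = -2*w
(a + F(84)) + 27714 = (-2573 - 2*84) + 27714 = (-2573 - 168) + 27714 = -2741 + 27714 = 24973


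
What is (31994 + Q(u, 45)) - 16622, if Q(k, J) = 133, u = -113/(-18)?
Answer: 15505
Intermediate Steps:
u = 113/18 (u = -113*(-1/18) = 113/18 ≈ 6.2778)
(31994 + Q(u, 45)) - 16622 = (31994 + 133) - 16622 = 32127 - 16622 = 15505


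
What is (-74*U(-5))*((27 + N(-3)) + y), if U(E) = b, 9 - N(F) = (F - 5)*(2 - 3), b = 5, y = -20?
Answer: -2960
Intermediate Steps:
N(F) = 4 + F (N(F) = 9 - (F - 5)*(2 - 3) = 9 - (-5 + F)*(-1) = 9 - (5 - F) = 9 + (-5 + F) = 4 + F)
U(E) = 5
(-74*U(-5))*((27 + N(-3)) + y) = (-74*5)*((27 + (4 - 3)) - 20) = -370*((27 + 1) - 20) = -370*(28 - 20) = -370*8 = -2960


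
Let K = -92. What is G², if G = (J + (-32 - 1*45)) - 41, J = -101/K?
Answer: 115670025/8464 ≈ 13666.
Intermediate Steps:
J = 101/92 (J = -101/(-92) = -101*(-1/92) = 101/92 ≈ 1.0978)
G = -10755/92 (G = (101/92 + (-32 - 1*45)) - 41 = (101/92 + (-32 - 45)) - 41 = (101/92 - 77) - 41 = -6983/92 - 41 = -10755/92 ≈ -116.90)
G² = (-10755/92)² = 115670025/8464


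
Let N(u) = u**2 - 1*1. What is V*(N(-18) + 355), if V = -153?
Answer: -103734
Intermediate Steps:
N(u) = -1 + u**2 (N(u) = u**2 - 1 = -1 + u**2)
V*(N(-18) + 355) = -153*((-1 + (-18)**2) + 355) = -153*((-1 + 324) + 355) = -153*(323 + 355) = -153*678 = -103734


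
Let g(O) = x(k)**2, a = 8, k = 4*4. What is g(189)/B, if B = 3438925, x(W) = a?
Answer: 64/3438925 ≈ 1.8610e-5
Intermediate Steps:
k = 16
x(W) = 8
g(O) = 64 (g(O) = 8**2 = 64)
g(189)/B = 64/3438925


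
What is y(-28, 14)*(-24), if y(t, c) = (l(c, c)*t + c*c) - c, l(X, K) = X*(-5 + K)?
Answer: 80304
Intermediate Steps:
y(t, c) = c² - c + c*t*(-5 + c) (y(t, c) = ((c*(-5 + c))*t + c*c) - c = (c*t*(-5 + c) + c²) - c = (c² + c*t*(-5 + c)) - c = c² - c + c*t*(-5 + c))
y(-28, 14)*(-24) = (14*(-1 + 14 - 28*(-5 + 14)))*(-24) = (14*(-1 + 14 - 28*9))*(-24) = (14*(-1 + 14 - 252))*(-24) = (14*(-239))*(-24) = -3346*(-24) = 80304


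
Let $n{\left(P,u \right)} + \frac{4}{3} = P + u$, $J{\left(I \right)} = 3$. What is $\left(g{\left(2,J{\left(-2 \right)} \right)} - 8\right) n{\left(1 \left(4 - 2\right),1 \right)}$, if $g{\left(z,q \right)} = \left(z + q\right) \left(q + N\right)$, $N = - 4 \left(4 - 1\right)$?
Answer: $- \frac{265}{3} \approx -88.333$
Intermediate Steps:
$N = -12$ ($N = \left(-4\right) 3 = -12$)
$g{\left(z,q \right)} = \left(-12 + q\right) \left(q + z\right)$ ($g{\left(z,q \right)} = \left(z + q\right) \left(q - 12\right) = \left(q + z\right) \left(-12 + q\right) = \left(-12 + q\right) \left(q + z\right)$)
$n{\left(P,u \right)} = - \frac{4}{3} + P + u$ ($n{\left(P,u \right)} = - \frac{4}{3} + \left(P + u\right) = - \frac{4}{3} + P + u$)
$\left(g{\left(2,J{\left(-2 \right)} \right)} - 8\right) n{\left(1 \left(4 - 2\right),1 \right)} = \left(\left(3^{2} - 36 - 24 + 3 \cdot 2\right) - 8\right) \left(- \frac{4}{3} + 1 \left(4 - 2\right) + 1\right) = \left(\left(9 - 36 - 24 + 6\right) - 8\right) \left(- \frac{4}{3} + 1 \cdot 2 + 1\right) = \left(-45 - 8\right) \left(- \frac{4}{3} + 2 + 1\right) = \left(-53\right) \frac{5}{3} = - \frac{265}{3}$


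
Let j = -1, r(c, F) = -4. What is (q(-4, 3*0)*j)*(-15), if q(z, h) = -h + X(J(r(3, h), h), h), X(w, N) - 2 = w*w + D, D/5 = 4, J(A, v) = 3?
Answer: 465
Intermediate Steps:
D = 20 (D = 5*4 = 20)
X(w, N) = 22 + w² (X(w, N) = 2 + (w*w + 20) = 2 + (w² + 20) = 2 + (20 + w²) = 22 + w²)
q(z, h) = 31 - h (q(z, h) = -h + (22 + 3²) = -h + (22 + 9) = -h + 31 = 31 - h)
(q(-4, 3*0)*j)*(-15) = ((31 - 3*0)*(-1))*(-15) = ((31 - 1*0)*(-1))*(-15) = ((31 + 0)*(-1))*(-15) = (31*(-1))*(-15) = -31*(-15) = 465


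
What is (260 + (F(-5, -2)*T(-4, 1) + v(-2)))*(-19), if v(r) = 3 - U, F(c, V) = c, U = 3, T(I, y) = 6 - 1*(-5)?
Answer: -3895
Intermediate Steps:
T(I, y) = 11 (T(I, y) = 6 + 5 = 11)
v(r) = 0 (v(r) = 3 - 1*3 = 3 - 3 = 0)
(260 + (F(-5, -2)*T(-4, 1) + v(-2)))*(-19) = (260 + (-5*11 + 0))*(-19) = (260 + (-55 + 0))*(-19) = (260 - 55)*(-19) = 205*(-19) = -3895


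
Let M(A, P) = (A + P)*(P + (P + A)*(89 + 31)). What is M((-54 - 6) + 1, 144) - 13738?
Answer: 865502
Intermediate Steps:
M(A, P) = (A + P)*(120*A + 121*P) (M(A, P) = (A + P)*(P + (A + P)*120) = (A + P)*(P + (120*A + 120*P)) = (A + P)*(120*A + 121*P))
M((-54 - 6) + 1, 144) - 13738 = (120*((-54 - 6) + 1)**2 + 121*144**2 + 241*((-54 - 6) + 1)*144) - 13738 = (120*(-60 + 1)**2 + 121*20736 + 241*(-60 + 1)*144) - 13738 = (120*(-59)**2 + 2509056 + 241*(-59)*144) - 13738 = (120*3481 + 2509056 - 2047536) - 13738 = (417720 + 2509056 - 2047536) - 13738 = 879240 - 13738 = 865502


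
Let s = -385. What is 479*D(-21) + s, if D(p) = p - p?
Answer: -385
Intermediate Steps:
D(p) = 0
479*D(-21) + s = 479*0 - 385 = 0 - 385 = -385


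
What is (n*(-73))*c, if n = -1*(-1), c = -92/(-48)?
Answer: -1679/12 ≈ -139.92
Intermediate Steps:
c = 23/12 (c = -92*(-1/48) = 23/12 ≈ 1.9167)
n = 1
(n*(-73))*c = (1*(-73))*(23/12) = -73*23/12 = -1679/12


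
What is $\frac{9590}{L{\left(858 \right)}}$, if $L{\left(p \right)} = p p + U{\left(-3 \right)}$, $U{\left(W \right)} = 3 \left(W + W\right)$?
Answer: $\frac{4795}{368073} \approx 0.013027$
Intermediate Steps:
$U{\left(W \right)} = 6 W$ ($U{\left(W \right)} = 3 \cdot 2 W = 6 W$)
$L{\left(p \right)} = -18 + p^{2}$ ($L{\left(p \right)} = p p + 6 \left(-3\right) = p^{2} - 18 = -18 + p^{2}$)
$\frac{9590}{L{\left(858 \right)}} = \frac{9590}{-18 + 858^{2}} = \frac{9590}{-18 + 736164} = \frac{9590}{736146} = 9590 \cdot \frac{1}{736146} = \frac{4795}{368073}$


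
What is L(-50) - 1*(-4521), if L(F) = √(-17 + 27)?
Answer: 4521 + √10 ≈ 4524.2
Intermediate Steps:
L(F) = √10
L(-50) - 1*(-4521) = √10 - 1*(-4521) = √10 + 4521 = 4521 + √10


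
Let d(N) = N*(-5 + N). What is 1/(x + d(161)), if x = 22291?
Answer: 1/47407 ≈ 2.1094e-5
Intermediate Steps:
1/(x + d(161)) = 1/(22291 + 161*(-5 + 161)) = 1/(22291 + 161*156) = 1/(22291 + 25116) = 1/47407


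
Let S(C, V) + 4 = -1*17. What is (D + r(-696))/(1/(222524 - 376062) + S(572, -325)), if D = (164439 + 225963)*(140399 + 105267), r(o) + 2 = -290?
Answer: -14725598879942720/3224299 ≈ -4.5671e+9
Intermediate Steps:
r(o) = -292 (r(o) = -2 - 290 = -292)
S(C, V) = -21 (S(C, V) = -4 - 1*17 = -4 - 17 = -21)
D = 95908497732 (D = 390402*245666 = 95908497732)
(D + r(-696))/(1/(222524 - 376062) + S(572, -325)) = (95908497732 - 292)/(1/(222524 - 376062) - 21) = 95908497440/(1/(-153538) - 21) = 95908497440/(-1/153538 - 21) = 95908497440/(-3224299/153538) = 95908497440*(-153538/3224299) = -14725598879942720/3224299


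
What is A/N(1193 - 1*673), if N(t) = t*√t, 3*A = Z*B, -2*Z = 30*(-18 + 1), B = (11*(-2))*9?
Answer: -1683*√130/13520 ≈ -1.4193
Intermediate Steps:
B = -198 (B = -22*9 = -198)
Z = 255 (Z = -15*(-18 + 1) = -15*(-17) = -½*(-510) = 255)
A = -16830 (A = (255*(-198))/3 = (⅓)*(-50490) = -16830)
N(t) = t^(3/2)
A/N(1193 - 1*673) = -16830/(1193 - 1*673)^(3/2) = -16830/(1193 - 673)^(3/2) = -16830*√130/135200 = -1683*√130/13520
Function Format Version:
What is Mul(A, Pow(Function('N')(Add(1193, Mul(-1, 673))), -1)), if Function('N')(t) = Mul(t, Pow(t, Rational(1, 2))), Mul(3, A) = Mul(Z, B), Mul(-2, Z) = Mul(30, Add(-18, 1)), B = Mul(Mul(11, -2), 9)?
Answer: Mul(Rational(-1683, 13520), Pow(130, Rational(1, 2))) ≈ -1.4193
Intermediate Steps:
B = -198 (B = Mul(-22, 9) = -198)
Z = 255 (Z = Mul(Rational(-1, 2), Mul(30, Add(-18, 1))) = Mul(Rational(-1, 2), Mul(30, -17)) = Mul(Rational(-1, 2), -510) = 255)
A = -16830 (A = Mul(Rational(1, 3), Mul(255, -198)) = Mul(Rational(1, 3), -50490) = -16830)
Function('N')(t) = Pow(t, Rational(3, 2))
Mul(A, Pow(Function('N')(Add(1193, Mul(-1, 673))), -1)) = Mul(-16830, Pow(Pow(Add(1193, Mul(-1, 673)), Rational(3, 2)), -1)) = Mul(-16830, Pow(Pow(Add(1193, -673), Rational(3, 2)), -1)) = Mul(-16830, Pow(Pow(520, Rational(3, 2)), -1)) = Mul(-16830, Pow(Mul(1040, Pow(130, Rational(1, 2))), -1)) = Mul(-16830, Mul(Rational(1, 135200), Pow(130, Rational(1, 2)))) = Mul(Rational(-1683, 13520), Pow(130, Rational(1, 2)))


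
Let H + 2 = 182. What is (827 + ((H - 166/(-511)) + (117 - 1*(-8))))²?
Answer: 334798789924/261121 ≈ 1.2822e+6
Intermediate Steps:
H = 180 (H = -2 + 182 = 180)
(827 + ((H - 166/(-511)) + (117 - 1*(-8))))² = (827 + ((180 - 166/(-511)) + (117 - 1*(-8))))² = (827 + ((180 - 166*(-1/511)) + (117 + 8)))² = (827 + ((180 + 166/511) + 125))² = (827 + (92146/511 + 125))² = (827 + 156021/511)² = (578618/511)² = 334798789924/261121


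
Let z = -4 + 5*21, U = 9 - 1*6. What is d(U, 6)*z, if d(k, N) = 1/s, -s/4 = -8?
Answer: 101/32 ≈ 3.1563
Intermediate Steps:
s = 32 (s = -4*(-8) = 32)
U = 3 (U = 9 - 6 = 3)
d(k, N) = 1/32
z = 101 (z = -4 + 105 = 101)
d(U, 6)*z = (1/32)*101 = 101/32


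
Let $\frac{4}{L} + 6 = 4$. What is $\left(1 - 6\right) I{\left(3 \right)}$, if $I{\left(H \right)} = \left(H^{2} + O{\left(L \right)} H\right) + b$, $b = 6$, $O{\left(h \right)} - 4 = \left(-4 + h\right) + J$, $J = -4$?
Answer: $15$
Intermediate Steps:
$L = -2$ ($L = \frac{4}{-6 + 4} = \frac{4}{-2} = 4 \left(- \frac{1}{2}\right) = -2$)
$O{\left(h \right)} = -4 + h$ ($O{\left(h \right)} = 4 + \left(\left(-4 + h\right) - 4\right) = 4 + \left(-8 + h\right) = -4 + h$)
$I{\left(H \right)} = 6 + H^{2} - 6 H$ ($I{\left(H \right)} = \left(H^{2} + \left(-4 - 2\right) H\right) + 6 = \left(H^{2} - 6 H\right) + 6 = 6 + H^{2} - 6 H$)
$\left(1 - 6\right) I{\left(3 \right)} = \left(1 - 6\right) \left(6 + 3^{2} - 18\right) = - 5 \left(6 + 9 - 18\right) = \left(-5\right) \left(-3\right) = 15$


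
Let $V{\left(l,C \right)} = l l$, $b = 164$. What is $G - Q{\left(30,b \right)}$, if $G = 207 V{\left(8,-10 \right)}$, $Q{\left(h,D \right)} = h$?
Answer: $13218$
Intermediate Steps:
$V{\left(l,C \right)} = l^{2}$
$G = 13248$ ($G = 207 \cdot 8^{2} = 207 \cdot 64 = 13248$)
$G - Q{\left(30,b \right)} = 13248 - 30 = 13218$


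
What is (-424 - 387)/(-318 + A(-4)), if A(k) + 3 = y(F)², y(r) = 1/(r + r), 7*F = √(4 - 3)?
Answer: 3244/1235 ≈ 2.6267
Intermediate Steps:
F = ⅐ (F = √(4 - 3)/7 = √1/7 = (⅐)*1 = ⅐ ≈ 0.14286)
y(r) = 1/(2*r)
A(k) = 37/4 (A(k) = -3 + (1/(2*(⅐)))² = -3 + ((½)*7)² = -3 + (7/2)² = -3 + 49/4 = 37/4)
(-424 - 387)/(-318 + A(-4)) = (-424 - 387)/(-318 + 37/4) = -811/(-1235/4) = -811*(-4/1235) = 3244/1235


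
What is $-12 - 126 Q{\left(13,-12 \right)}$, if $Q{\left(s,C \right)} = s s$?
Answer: $-21306$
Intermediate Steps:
$Q{\left(s,C \right)} = s^{2}$
$-12 - 126 Q{\left(13,-12 \right)} = -12 - 126 \cdot 13^{2} = -12 - 21294 = -21306$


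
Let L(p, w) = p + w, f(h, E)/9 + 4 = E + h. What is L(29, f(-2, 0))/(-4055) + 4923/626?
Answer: 3995683/507686 ≈ 7.8704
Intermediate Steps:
f(h, E) = -36 + 9*E + 9*h (f(h, E) = -36 + 9*(E + h) = -36 + (9*E + 9*h) = -36 + 9*E + 9*h)
L(29, f(-2, 0))/(-4055) + 4923/626 = (29 + (-36 + 9*0 + 9*(-2)))/(-4055) + 4923/626 = (29 + (-36 + 0 - 18))*(-1/4055) + 4923*(1/626) = (29 - 54)*(-1/4055) + 4923/626 = -25*(-1/4055) + 4923/626 = 5/811 + 4923/626 = 3995683/507686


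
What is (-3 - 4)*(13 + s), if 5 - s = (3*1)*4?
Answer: -42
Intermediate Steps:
s = -7 (s = 5 - 3*1*4 = 5 - 3*4 = 5 - 1*12 = 5 - 12 = -7)
(-3 - 4)*(13 + s) = (-3 - 4)*(13 - 7) = -7*6 = -42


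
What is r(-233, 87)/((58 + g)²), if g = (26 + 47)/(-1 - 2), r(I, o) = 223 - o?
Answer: 1224/10201 ≈ 0.11999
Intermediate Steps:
g = -73/3 (g = 73/(-3) = 73*(-⅓) = -73/3 ≈ -24.333)
r(-233, 87)/((58 + g)²) = (223 - 1*87)/((58 - 73/3)²) = (223 - 87)/((101/3)²) = 136/(10201/9) = 136*(9/10201) = 1224/10201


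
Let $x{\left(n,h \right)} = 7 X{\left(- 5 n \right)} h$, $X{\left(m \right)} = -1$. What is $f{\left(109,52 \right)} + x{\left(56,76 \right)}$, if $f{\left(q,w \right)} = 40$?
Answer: $-492$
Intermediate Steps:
$x{\left(n,h \right)} = - 7 h$ ($x{\left(n,h \right)} = 7 \left(-1\right) h = - 7 h$)
$f{\left(109,52 \right)} + x{\left(56,76 \right)} = 40 - 532 = -492$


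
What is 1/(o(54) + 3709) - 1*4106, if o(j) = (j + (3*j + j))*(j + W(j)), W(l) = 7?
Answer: -82854973/20179 ≈ -4106.0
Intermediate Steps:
o(j) = 5*j*(7 + j) (o(j) = (j + (3*j + j))*(j + 7) = (j + 4*j)*(7 + j) = (5*j)*(7 + j) = 5*j*(7 + j))
1/(o(54) + 3709) - 1*4106 = 1/(5*54*(7 + 54) + 3709) - 1*4106 = 1/(5*54*61 + 3709) - 4106 = 1/(16470 + 3709) - 4106 = 1/20179 - 4106 = -82854973/20179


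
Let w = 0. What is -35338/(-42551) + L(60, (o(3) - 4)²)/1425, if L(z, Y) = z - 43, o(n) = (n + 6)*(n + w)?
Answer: 51080017/60635175 ≈ 0.84242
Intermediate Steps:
o(n) = n*(6 + n) (o(n) = (n + 6)*(n + 0) = (6 + n)*n = n*(6 + n))
L(z, Y) = -43 + z
-35338/(-42551) + L(60, (o(3) - 4)²)/1425 = -35338/(-42551) + (-43 + 60)/1425 = -35338*(-1/42551) + 17*(1/1425) = 35338/42551 + 17/1425 = 51080017/60635175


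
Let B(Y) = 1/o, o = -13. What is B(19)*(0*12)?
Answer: 0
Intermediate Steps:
B(Y) = -1/13 (B(Y) = 1/(-13) = -1/13)
B(19)*(0*12) = -0*12 = -1/13*0 = 0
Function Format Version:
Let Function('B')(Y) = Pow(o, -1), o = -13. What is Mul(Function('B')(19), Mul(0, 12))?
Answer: 0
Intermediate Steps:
Function('B')(Y) = Rational(-1, 13) (Function('B')(Y) = Pow(-13, -1) = Rational(-1, 13))
Mul(Function('B')(19), Mul(0, 12)) = Mul(Rational(-1, 13), Mul(0, 12)) = Mul(Rational(-1, 13), 0) = 0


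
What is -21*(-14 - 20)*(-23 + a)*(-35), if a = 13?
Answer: 249900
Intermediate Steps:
-21*(-14 - 20)*(-23 + a)*(-35) = -21*(-14 - 20)*(-23 + 13)*(-35) = -(-714)*(-10)*(-35) = -21*340*(-35) = -7140*(-35) = 249900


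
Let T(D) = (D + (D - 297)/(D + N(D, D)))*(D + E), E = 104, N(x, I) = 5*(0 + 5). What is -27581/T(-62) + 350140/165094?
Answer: 98466904759/6708594690 ≈ 14.678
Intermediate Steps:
N(x, I) = 25 (N(x, I) = 5*5 = 25)
T(D) = (104 + D)*(D + (-297 + D)/(25 + D)) (T(D) = (D + (D - 297)/(D + 25))*(D + 104) = (D + (-297 + D)/(25 + D))*(104 + D) = (104 + D)*(D + (-297 + D)/(25 + D)))
-27581/T(-62) + 350140/165094 = -27581*(25 - 62)/(-30888 + (-62)³ + 130*(-62)² + 2407*(-62)) + 350140/165094 = -27581*(-37/(-30888 - 238328 + 130*3844 - 149234)) + 350140*(1/165094) = -27581*(-37/(-30888 - 238328 + 499720 - 149234)) + 175070/82547 = -27581/((-1/37*81270)) + 175070/82547 = -27581/(-81270/37) + 175070/82547 = -27581*(-37/81270) + 175070/82547 = 1020497/81270 + 175070/82547 = 98466904759/6708594690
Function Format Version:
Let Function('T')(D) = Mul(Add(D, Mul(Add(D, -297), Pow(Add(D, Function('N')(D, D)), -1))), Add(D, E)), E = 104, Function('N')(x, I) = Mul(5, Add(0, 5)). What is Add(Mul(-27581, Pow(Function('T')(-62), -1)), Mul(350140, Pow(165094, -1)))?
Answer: Rational(98466904759, 6708594690) ≈ 14.678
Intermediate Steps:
Function('N')(x, I) = 25 (Function('N')(x, I) = Mul(5, 5) = 25)
Function('T')(D) = Mul(Add(104, D), Add(D, Mul(Pow(Add(25, D), -1), Add(-297, D)))) (Function('T')(D) = Mul(Add(D, Mul(Add(D, -297), Pow(Add(D, 25), -1))), Add(D, 104)) = Mul(Add(D, Mul(Add(-297, D), Pow(Add(25, D), -1))), Add(104, D)) = Mul(Add(D, Mul(Pow(Add(25, D), -1), Add(-297, D))), Add(104, D)) = Mul(Add(104, D), Add(D, Mul(Pow(Add(25, D), -1), Add(-297, D)))))
Add(Mul(-27581, Pow(Function('T')(-62), -1)), Mul(350140, Pow(165094, -1))) = Add(Mul(-27581, Pow(Mul(Pow(Add(25, -62), -1), Add(-30888, Pow(-62, 3), Mul(130, Pow(-62, 2)), Mul(2407, -62))), -1)), Mul(350140, Pow(165094, -1))) = Add(Mul(-27581, Pow(Mul(Pow(-37, -1), Add(-30888, -238328, Mul(130, 3844), -149234)), -1)), Mul(350140, Rational(1, 165094))) = Add(Mul(-27581, Pow(Mul(Rational(-1, 37), Add(-30888, -238328, 499720, -149234)), -1)), Rational(175070, 82547)) = Add(Mul(-27581, Pow(Mul(Rational(-1, 37), 81270), -1)), Rational(175070, 82547)) = Add(Mul(-27581, Pow(Rational(-81270, 37), -1)), Rational(175070, 82547)) = Add(Mul(-27581, Rational(-37, 81270)), Rational(175070, 82547)) = Add(Rational(1020497, 81270), Rational(175070, 82547)) = Rational(98466904759, 6708594690)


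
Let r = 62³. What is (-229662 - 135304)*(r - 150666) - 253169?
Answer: -31993902661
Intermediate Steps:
r = 238328
(-229662 - 135304)*(r - 150666) - 253169 = (-229662 - 135304)*(238328 - 150666) - 253169 = -364966*87662 - 253169 = -31993649492 - 253169 = -31993902661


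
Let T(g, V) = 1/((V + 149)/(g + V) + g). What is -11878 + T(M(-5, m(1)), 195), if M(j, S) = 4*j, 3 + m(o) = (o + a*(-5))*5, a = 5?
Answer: -37487143/3156 ≈ -11878.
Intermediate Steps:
m(o) = -128 + 5*o (m(o) = -3 + (o + 5*(-5))*5 = -3 + (o - 25)*5 = -3 + (-25 + o)*5 = -3 + (-125 + 5*o) = -128 + 5*o)
T(g, V) = 1/(g + (149 + V)/(V + g)) (T(g, V) = 1/((149 + V)/(V + g) + g) = 1/(g + (149 + V)/(V + g)))
-11878 + T(M(-5, m(1)), 195) = -11878 + (195 + 4*(-5))/(149 + 195 + (4*(-5))² + 195*(4*(-5))) = -11878 + (195 - 20)/(149 + 195 + (-20)² + 195*(-20)) = -11878 + 175/(149 + 195 + 400 - 3900) = -11878 + 175/(-3156) = -11878 - 1/3156*175 = -11878 - 175/3156 = -37487143/3156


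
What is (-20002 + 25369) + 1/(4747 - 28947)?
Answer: 129881399/24200 ≈ 5367.0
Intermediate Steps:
(-20002 + 25369) + 1/(4747 - 28947) = 5367 + 1/(-24200) = 5367 - 1/24200 = 129881399/24200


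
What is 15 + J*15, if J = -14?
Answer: -195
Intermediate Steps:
15 + J*15 = 15 - 14*15 = 15 - 210 = -195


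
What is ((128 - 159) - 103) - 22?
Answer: -156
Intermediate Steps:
((128 - 159) - 103) - 22 = (-31 - 103) - 22 = -134 - 22 = -156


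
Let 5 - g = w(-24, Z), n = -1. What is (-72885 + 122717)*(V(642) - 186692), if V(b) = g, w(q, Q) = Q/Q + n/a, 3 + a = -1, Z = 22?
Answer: -9303048874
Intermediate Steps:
a = -4 (a = -3 - 1 = -4)
w(q, Q) = 5/4 (w(q, Q) = Q/Q - 1/(-4) = 1 - 1*(-¼) = 1 + ¼ = 5/4)
g = 15/4 (g = 5 - 1*5/4 = 5 - 5/4 = 15/4 ≈ 3.7500)
V(b) = 15/4
(-72885 + 122717)*(V(642) - 186692) = (-72885 + 122717)*(15/4 - 186692) = 49832*(-746753/4) = -9303048874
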